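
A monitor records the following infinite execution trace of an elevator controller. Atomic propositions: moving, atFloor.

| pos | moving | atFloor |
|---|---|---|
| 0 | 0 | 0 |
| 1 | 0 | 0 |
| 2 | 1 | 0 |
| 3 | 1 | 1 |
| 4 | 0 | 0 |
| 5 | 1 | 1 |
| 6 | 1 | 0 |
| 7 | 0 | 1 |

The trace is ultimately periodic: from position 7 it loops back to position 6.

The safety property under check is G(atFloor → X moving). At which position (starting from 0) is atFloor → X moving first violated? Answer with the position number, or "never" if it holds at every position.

3

Check atFloor → X moving at each position in order: 0 ✓, 1 ✓, 2 ✓.
At position 3 the labels are {atFloor, moving} and the next position 4 has {}, so atFloor → X moving is false there. This is the first violation.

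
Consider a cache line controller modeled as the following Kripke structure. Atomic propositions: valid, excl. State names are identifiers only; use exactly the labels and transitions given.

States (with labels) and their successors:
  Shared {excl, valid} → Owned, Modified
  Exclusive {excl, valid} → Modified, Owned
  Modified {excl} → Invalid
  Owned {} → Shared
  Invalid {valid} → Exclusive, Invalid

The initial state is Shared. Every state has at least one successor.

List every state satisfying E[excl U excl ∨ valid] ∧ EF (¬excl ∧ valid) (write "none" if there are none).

States satisfying excl: {Shared, Exclusive, Modified}.
States satisfying excl ∨ valid: {Shared, Exclusive, Modified, Invalid}.
States satisfying E[excl U excl ∨ valid]: {Shared, Exclusive, Modified, Invalid}.
States satisfying ¬excl ∧ valid: {Invalid}.
States satisfying EF (¬excl ∧ valid): {Shared, Exclusive, Modified, Owned, Invalid}.
States satisfying E[excl U excl ∨ valid] ∧ EF (¬excl ∧ valid): {Shared, Exclusive, Modified, Invalid}.

{Shared, Exclusive, Modified, Invalid}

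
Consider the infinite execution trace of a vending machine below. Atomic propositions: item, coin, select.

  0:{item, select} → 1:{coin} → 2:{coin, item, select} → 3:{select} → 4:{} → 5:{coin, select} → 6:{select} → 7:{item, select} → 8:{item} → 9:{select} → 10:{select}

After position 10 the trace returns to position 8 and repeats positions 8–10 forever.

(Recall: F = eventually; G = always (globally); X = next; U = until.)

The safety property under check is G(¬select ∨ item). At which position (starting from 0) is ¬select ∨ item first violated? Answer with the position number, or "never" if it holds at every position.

3

Check ¬select ∨ item at each position in order: 0 ✓, 1 ✓, 2 ✓.
At position 3 the labels are {select}, so ¬select ∨ item is false there. This is the first violation.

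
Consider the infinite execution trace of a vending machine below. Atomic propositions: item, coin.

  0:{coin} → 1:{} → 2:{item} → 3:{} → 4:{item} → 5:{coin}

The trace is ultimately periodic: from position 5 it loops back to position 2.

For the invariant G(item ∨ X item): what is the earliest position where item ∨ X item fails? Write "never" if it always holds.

0

At position 0 the labels are {coin} and the next position 1 has {}, so item ∨ X item is false there. This is the first violation.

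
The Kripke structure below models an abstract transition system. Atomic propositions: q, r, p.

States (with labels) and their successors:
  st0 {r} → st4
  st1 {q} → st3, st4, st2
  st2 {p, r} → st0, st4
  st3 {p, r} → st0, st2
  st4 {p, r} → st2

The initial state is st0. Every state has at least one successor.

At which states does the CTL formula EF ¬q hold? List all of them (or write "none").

{st0, st1, st2, st3, st4}

States satisfying ¬q: {st0, st2, st3, st4}.
States satisfying EF ¬q: {st0, st1, st2, st3, st4}.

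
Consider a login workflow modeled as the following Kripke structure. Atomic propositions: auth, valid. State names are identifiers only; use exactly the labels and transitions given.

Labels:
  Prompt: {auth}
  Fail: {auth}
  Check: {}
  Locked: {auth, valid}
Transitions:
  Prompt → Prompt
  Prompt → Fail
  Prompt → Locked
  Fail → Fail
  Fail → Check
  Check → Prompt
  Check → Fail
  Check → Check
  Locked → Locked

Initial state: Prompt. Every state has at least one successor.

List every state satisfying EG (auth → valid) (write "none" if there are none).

{Check, Locked}

States satisfying auth → valid: {Check, Locked}.
States satisfying EG (auth → valid): {Check, Locked}.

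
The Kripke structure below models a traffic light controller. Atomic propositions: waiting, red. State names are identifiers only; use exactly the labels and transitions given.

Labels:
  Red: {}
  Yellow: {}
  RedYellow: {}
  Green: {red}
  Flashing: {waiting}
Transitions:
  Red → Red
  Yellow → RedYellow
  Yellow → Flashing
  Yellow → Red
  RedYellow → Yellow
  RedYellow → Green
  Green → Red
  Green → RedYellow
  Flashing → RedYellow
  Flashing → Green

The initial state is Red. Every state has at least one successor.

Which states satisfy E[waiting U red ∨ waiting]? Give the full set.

States satisfying waiting: {Flashing}.
States satisfying red ∨ waiting: {Green, Flashing}.
States satisfying E[waiting U red ∨ waiting]: {Green, Flashing}.

{Green, Flashing}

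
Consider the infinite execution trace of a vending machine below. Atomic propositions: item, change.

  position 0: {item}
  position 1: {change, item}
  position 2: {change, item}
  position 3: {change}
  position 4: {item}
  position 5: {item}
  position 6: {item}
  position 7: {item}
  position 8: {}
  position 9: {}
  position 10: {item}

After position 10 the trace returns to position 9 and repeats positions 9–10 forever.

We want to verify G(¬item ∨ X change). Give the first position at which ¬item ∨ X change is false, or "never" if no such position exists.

4

Check ¬item ∨ X change at each position in order: 0 ✓, 1 ✓, 2 ✓, 3 ✓.
At position 4 the labels are {item} and the next position 5 has {item}, so ¬item ∨ X change is false there. This is the first violation.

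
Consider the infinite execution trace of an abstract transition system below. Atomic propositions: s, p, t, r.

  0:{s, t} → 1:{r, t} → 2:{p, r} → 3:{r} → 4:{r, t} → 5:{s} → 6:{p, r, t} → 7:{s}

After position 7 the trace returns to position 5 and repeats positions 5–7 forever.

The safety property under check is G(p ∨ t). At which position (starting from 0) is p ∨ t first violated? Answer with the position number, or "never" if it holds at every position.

Check p ∨ t at each position in order: 0 ✓, 1 ✓, 2 ✓.
At position 3 the labels are {r}, so p ∨ t is false there. This is the first violation.

3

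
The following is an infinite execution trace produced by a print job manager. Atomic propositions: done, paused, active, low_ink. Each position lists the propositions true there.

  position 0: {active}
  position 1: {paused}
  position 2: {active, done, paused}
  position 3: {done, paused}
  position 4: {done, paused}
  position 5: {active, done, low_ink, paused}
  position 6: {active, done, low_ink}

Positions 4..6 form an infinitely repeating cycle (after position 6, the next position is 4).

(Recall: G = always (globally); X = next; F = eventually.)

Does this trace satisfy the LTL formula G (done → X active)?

done → X active must hold at every position from 0 onward. It fails at position 2, so G (done → X active) is false.
Positions where done holds: 2, 3, 4, 5, 6.
Check X active at each: 2→fails, 3→fails, 4→ok, 5→ok, 6→fails.

Violated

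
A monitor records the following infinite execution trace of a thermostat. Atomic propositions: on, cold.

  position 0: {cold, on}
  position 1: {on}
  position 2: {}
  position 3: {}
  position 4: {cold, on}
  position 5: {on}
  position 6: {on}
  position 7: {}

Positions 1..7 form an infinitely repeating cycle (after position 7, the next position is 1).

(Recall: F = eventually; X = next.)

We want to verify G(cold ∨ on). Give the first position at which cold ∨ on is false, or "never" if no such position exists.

Check cold ∨ on at each position in order: 0 ✓, 1 ✓.
At position 2 the labels are {}, so cold ∨ on is false there. This is the first violation.

2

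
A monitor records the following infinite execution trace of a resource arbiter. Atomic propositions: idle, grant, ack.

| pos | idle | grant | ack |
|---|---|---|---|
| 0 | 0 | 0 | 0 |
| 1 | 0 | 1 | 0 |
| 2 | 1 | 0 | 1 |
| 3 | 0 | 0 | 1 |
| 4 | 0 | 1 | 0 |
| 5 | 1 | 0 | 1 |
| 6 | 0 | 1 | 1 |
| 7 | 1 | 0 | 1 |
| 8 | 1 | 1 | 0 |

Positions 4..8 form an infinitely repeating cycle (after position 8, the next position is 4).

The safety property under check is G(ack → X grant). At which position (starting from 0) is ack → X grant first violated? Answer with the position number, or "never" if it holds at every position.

2

Check ack → X grant at each position in order: 0 ✓, 1 ✓.
At position 2 the labels are {ack, idle} and the next position 3 has {ack}, so ack → X grant is false there. This is the first violation.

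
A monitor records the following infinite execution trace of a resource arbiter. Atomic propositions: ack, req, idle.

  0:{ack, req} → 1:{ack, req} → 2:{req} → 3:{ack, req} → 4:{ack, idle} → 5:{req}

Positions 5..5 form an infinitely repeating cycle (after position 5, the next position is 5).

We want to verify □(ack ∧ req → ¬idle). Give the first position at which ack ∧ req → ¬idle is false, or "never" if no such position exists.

ack ∧ req → ¬idle holds at every position 0..5, and those are all the positions the trace ever visits, so the invariant □(ack ∧ req → ¬idle) is never violated.

never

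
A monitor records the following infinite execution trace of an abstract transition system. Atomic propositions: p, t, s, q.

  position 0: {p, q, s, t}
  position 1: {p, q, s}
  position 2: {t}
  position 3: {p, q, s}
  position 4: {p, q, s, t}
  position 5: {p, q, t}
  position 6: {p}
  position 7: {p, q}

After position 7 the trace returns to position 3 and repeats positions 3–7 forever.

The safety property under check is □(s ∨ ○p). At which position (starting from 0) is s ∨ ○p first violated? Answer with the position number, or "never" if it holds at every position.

never

s ∨ ○p holds at every position 0..7, and those are all the positions the trace ever visits, so the invariant □(s ∨ ○p) is never violated.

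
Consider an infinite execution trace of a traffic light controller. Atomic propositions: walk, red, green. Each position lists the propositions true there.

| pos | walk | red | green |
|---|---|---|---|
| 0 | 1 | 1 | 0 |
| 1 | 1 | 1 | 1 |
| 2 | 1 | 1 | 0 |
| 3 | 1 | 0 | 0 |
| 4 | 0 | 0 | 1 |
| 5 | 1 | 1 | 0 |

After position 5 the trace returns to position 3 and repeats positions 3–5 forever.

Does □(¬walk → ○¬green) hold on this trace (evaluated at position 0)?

¬walk → ○¬green holds at every position 0..5, and those are all positions ever visited, so □(¬walk → ○¬green) holds.
Positions where ¬walk holds: 4.
Check ○¬green at each: 4→ok.

Satisfied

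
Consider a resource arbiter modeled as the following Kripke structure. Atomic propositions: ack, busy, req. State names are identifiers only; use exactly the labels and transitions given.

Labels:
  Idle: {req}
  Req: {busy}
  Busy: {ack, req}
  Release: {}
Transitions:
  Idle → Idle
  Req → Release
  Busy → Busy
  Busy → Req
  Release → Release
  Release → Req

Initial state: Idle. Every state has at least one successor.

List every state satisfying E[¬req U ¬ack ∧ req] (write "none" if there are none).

{Idle}

States satisfying ¬req: {Req, Release}.
States satisfying ¬ack ∧ req: {Idle}.
States satisfying E[¬req U ¬ack ∧ req]: {Idle}.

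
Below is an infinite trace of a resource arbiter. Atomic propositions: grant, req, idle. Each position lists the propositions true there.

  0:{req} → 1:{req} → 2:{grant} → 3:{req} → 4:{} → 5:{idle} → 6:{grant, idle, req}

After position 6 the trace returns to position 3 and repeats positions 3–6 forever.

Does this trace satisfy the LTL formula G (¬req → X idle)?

No

¬req → X idle must hold at every position from 0 onward. It fails at position 2, so G (¬req → X idle) is false.
Positions where ¬req holds: 2, 4, 5.
Check X idle at each: 2→fails, 4→ok, 5→ok.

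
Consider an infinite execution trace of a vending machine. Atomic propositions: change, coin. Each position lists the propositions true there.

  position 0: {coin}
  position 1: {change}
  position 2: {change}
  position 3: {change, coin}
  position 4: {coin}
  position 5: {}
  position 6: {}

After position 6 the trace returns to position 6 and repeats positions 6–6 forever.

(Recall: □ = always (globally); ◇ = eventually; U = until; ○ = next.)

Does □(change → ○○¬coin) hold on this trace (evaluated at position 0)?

change → ○○¬coin must hold at every position from 0 onward. It fails at position 1, so □(change → ○○¬coin) is false.
Positions where change holds: 1, 2, 3.
Check ○○¬coin at each: 1→fails, 2→fails, 3→ok.

No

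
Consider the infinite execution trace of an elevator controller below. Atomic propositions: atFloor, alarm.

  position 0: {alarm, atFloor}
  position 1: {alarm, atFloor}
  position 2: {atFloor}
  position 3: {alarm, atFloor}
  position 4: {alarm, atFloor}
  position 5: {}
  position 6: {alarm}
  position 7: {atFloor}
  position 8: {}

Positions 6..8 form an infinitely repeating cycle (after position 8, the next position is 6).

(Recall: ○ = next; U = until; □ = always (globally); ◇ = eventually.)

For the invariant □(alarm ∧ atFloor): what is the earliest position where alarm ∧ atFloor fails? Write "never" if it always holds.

2

Check alarm ∧ atFloor at each position in order: 0 ✓, 1 ✓.
At position 2 the labels are {atFloor}, so alarm ∧ atFloor is false there. This is the first violation.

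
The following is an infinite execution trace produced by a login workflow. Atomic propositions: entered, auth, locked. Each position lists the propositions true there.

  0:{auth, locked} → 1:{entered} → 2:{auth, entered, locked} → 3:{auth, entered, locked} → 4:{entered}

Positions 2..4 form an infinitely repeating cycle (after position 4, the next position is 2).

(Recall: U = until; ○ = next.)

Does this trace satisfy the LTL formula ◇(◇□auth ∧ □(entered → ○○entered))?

Does not hold

◇□auth ∧ □(entered → ○○entered) is false at every position 0..4, so it never becomes true and ◇(◇□auth ∧ □(entered → ○○entered)) fails.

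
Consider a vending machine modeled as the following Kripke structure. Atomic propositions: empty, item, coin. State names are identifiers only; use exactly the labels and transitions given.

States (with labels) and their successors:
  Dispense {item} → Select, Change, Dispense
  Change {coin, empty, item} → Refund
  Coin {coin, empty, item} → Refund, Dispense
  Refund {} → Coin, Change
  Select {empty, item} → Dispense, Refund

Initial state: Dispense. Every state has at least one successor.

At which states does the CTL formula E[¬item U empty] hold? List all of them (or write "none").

States satisfying ¬item: {Refund}.
States satisfying empty: {Change, Coin, Select}.
States satisfying E[¬item U empty]: {Change, Coin, Refund, Select}.

{Change, Coin, Refund, Select}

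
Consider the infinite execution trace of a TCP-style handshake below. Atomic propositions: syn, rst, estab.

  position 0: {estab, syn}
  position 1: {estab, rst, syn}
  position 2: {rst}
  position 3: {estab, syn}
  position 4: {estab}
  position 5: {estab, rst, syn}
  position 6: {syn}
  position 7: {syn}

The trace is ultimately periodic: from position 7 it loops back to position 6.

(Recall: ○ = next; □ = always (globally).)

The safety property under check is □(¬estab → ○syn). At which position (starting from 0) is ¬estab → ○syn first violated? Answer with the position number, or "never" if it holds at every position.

¬estab → ○syn holds at every position 0..7, and those are all the positions the trace ever visits, so the invariant □(¬estab → ○syn) is never violated.

never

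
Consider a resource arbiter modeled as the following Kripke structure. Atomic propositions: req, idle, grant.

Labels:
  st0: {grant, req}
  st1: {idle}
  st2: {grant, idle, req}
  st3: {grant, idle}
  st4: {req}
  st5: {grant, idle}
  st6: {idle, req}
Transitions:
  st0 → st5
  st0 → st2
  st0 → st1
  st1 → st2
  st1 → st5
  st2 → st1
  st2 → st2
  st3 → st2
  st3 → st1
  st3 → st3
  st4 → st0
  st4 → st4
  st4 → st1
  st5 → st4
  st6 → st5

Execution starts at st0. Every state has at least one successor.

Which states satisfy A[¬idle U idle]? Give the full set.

States satisfying ¬idle: {st0, st4}.
States satisfying idle: {st1, st2, st3, st5, st6}.
States satisfying A[¬idle U idle]: {st0, st1, st2, st3, st5, st6}.

{st0, st1, st2, st3, st5, st6}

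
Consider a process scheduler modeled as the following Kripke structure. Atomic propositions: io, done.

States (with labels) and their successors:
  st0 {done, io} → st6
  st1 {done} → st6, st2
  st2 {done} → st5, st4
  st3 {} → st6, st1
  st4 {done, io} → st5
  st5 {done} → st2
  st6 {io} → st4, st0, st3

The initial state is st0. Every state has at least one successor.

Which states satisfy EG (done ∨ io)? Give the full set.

{st0, st1, st2, st4, st5, st6}

States satisfying done ∨ io: {st0, st1, st2, st4, st5, st6}.
States satisfying EG (done ∨ io): {st0, st1, st2, st4, st5, st6}.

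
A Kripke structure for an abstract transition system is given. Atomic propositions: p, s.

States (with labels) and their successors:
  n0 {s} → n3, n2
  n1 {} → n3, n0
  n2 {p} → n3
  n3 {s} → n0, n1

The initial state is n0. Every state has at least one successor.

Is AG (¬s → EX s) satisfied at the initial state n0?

States satisfying ¬s → EX s: {n0, n1, n2, n3}.
States satisfying AG (¬s → EX s): {n0, n1, n2, n3}.
Every state reachable from n0 satisfies ¬s → EX s.
n0 ∈ Sat(AG (¬s → EX s)).

Holds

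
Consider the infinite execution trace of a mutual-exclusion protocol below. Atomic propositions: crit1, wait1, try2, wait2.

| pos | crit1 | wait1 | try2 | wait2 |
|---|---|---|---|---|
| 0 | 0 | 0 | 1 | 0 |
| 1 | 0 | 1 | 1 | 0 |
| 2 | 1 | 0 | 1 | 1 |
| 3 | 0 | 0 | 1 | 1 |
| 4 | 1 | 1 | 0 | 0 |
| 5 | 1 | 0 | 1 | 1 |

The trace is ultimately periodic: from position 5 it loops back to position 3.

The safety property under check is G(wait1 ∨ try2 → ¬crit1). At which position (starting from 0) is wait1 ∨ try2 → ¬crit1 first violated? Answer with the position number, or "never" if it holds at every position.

Check wait1 ∨ try2 → ¬crit1 at each position in order: 0 ✓, 1 ✓.
At position 2 the labels are {crit1, try2, wait2}, so wait1 ∨ try2 → ¬crit1 is false there. This is the first violation.

2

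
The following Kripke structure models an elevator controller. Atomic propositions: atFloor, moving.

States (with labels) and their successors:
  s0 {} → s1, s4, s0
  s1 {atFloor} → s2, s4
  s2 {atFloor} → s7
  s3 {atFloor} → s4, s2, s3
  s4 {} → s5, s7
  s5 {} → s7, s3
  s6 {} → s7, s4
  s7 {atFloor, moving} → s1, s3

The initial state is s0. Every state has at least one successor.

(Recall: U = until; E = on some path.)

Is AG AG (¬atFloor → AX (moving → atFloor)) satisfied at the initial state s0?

States satisfying AG (¬atFloor → AX (moving → atFloor)): {s0, s1, s2, s3, s4, s5, s6, s7}.
States satisfying AG AG (¬atFloor → AX (moving → atFloor)): {s0, s1, s2, s3, s4, s5, s6, s7}.
Every state reachable from s0 satisfies AG (¬atFloor → AX (moving → atFloor)).
s0 ∈ Sat(AG AG (¬atFloor → AX (moving → atFloor))).

Satisfied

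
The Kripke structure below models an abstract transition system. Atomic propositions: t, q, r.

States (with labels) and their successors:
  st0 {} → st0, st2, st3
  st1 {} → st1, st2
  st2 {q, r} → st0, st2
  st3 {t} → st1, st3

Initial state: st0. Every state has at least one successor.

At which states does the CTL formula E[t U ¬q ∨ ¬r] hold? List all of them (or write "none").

States satisfying t: {st3}.
States satisfying ¬q ∨ ¬r: {st0, st1, st3}.
States satisfying E[t U ¬q ∨ ¬r]: {st0, st1, st3}.

{st0, st1, st3}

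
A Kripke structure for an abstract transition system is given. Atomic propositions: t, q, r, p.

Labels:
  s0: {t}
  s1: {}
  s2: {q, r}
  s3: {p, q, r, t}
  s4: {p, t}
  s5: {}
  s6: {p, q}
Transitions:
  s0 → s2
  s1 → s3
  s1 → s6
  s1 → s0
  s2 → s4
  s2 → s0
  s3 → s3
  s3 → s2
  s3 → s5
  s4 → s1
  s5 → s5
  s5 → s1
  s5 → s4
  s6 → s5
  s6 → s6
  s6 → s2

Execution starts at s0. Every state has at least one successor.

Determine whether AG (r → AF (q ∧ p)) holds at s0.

No

States satisfying r → AF (q ∧ p): {s0, s1, s3, s4, s5, s6}.
States satisfying AG (r → AF (q ∧ p)): ∅.
s2 is reachable from s0 and violates r → AF (q ∧ p), so AG fails at s0.
s0 ∉ Sat(AG (r → AF (q ∧ p))).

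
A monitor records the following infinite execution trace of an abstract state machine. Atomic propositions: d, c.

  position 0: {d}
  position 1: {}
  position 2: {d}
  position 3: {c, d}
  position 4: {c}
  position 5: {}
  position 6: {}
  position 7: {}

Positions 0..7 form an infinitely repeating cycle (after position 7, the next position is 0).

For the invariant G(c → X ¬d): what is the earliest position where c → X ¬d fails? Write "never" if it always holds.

never

c → X ¬d holds at every position 0..7, and those are all the positions the trace ever visits, so the invariant G(c → X ¬d) is never violated.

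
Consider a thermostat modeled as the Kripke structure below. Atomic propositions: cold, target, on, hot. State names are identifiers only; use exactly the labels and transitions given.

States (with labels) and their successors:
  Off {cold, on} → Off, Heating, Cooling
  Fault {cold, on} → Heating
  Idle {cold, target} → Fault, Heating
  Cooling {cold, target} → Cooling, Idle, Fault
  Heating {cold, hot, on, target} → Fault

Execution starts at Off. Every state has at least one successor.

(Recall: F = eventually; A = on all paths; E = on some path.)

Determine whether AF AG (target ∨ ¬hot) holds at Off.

Yes

States satisfying AG (target ∨ ¬hot): {Off, Fault, Idle, Cooling, Heating}.
States satisfying AF AG (target ∨ ¬hot): {Off, Fault, Idle, Cooling, Heating}.
Off ∈ Sat(AF AG (target ∨ ¬hot)).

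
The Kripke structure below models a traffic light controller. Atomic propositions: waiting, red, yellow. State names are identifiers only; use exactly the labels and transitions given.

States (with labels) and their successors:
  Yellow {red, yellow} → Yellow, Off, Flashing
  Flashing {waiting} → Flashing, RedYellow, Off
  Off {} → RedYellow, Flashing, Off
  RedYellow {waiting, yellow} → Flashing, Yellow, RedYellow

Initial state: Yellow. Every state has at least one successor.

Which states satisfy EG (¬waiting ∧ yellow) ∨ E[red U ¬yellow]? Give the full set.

States satisfying ¬waiting ∧ yellow: {Yellow}.
States satisfying EG (¬waiting ∧ yellow): {Yellow}.
States satisfying red: {Yellow}.
States satisfying ¬yellow: {Flashing, Off}.
States satisfying E[red U ¬yellow]: {Yellow, Flashing, Off}.
States satisfying EG (¬waiting ∧ yellow) ∨ E[red U ¬yellow]: {Yellow, Flashing, Off}.

{Yellow, Flashing, Off}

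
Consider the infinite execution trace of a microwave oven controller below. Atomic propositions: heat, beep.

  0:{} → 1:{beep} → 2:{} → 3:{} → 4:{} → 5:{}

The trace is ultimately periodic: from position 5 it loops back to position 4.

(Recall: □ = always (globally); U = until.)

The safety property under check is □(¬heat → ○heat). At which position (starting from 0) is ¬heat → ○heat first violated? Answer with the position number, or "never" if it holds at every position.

At position 0 the labels are {} and the next position 1 has {beep}, so ¬heat → ○heat is false there. This is the first violation.

0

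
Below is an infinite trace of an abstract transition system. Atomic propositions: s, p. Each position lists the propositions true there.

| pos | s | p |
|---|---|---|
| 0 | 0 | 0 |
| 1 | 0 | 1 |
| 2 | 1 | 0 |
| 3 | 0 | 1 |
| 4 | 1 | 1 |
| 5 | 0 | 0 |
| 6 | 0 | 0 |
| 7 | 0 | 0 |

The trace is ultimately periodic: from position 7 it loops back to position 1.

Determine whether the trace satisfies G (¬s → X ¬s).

No

¬s → X ¬s must hold at every position from 0 onward. It fails at position 1, so G (¬s → X ¬s) is false.
Positions where ¬s holds: 0, 1, 3, 5, 6, 7.
Check X ¬s at each: 0→ok, 1→fails, 3→fails, 5→ok, 6→ok, 7→ok.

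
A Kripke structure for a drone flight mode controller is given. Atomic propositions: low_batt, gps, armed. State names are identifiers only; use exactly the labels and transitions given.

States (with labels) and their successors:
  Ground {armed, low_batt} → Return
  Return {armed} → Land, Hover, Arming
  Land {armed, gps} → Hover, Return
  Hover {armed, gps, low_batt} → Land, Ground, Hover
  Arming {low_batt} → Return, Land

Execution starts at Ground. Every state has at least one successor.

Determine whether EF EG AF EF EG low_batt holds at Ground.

Yes

States satisfying EG AF EF EG low_batt: {Ground, Return, Land, Hover, Arming}.
States satisfying EF EG AF EF EG low_batt: {Ground, Return, Land, Hover, Arming}.
Some path from Ground reaches a state where EG AF EF EG low_batt holds.
Ground ∈ Sat(EF EG AF EF EG low_batt).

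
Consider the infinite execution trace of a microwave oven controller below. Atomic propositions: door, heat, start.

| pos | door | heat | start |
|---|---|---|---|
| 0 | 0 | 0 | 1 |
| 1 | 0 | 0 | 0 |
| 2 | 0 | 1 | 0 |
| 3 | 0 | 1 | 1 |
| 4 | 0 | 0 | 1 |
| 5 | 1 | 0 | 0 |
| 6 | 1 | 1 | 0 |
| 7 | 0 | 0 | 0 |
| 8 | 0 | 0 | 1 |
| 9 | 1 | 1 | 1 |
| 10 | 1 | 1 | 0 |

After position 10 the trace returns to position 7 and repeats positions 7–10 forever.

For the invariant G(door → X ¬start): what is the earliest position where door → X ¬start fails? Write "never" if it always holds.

door → X ¬start holds at every position 0..10, and those are all the positions the trace ever visits, so the invariant G(door → X ¬start) is never violated.

never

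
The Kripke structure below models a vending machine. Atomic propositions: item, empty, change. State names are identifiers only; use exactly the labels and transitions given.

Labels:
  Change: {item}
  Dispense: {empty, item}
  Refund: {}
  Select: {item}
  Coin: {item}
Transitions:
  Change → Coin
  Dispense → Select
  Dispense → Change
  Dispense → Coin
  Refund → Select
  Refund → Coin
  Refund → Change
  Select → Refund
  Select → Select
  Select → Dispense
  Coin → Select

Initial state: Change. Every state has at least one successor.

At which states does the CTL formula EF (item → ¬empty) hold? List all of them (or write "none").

States satisfying item → ¬empty: {Change, Refund, Select, Coin}.
States satisfying EF (item → ¬empty): {Change, Dispense, Refund, Select, Coin}.

{Change, Dispense, Refund, Select, Coin}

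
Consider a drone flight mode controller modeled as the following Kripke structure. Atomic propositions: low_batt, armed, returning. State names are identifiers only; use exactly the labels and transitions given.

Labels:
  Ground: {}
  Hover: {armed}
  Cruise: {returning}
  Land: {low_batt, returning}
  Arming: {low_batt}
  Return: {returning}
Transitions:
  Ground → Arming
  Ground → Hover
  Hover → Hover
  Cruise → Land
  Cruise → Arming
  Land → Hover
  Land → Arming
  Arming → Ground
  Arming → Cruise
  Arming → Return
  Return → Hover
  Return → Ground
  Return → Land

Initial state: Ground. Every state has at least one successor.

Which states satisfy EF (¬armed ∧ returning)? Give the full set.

{Ground, Cruise, Land, Arming, Return}

States satisfying ¬armed ∧ returning: {Cruise, Land, Return}.
States satisfying EF (¬armed ∧ returning): {Ground, Cruise, Land, Arming, Return}.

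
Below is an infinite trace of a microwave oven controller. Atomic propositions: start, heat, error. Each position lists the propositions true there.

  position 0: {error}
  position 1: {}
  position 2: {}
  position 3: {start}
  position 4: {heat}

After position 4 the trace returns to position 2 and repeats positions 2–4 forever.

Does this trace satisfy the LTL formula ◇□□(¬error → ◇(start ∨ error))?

□□(¬error → ◇(start ∨ error)) holds at position 0, which is reachable from 0, so ◇□□(¬error → ◇(start ∨ error)) holds.

Holds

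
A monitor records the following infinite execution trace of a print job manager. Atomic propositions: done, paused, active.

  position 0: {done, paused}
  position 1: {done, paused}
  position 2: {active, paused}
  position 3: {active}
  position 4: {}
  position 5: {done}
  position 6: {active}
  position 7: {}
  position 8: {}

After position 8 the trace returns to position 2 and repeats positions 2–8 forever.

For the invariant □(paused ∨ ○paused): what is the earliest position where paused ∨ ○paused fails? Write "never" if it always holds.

3

Check paused ∨ ○paused at each position in order: 0 ✓, 1 ✓, 2 ✓.
At position 3 the labels are {active} and the next position 4 has {}, so paused ∨ ○paused is false there. This is the first violation.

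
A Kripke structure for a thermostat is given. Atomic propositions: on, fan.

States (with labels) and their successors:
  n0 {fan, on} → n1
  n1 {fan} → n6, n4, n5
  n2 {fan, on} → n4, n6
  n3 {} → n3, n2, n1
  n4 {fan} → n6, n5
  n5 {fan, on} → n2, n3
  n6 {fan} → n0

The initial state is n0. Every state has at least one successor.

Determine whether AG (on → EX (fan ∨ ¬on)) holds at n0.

States satisfying on → EX (fan ∨ ¬on): {n0, n1, n2, n3, n4, n5, n6}.
States satisfying AG (on → EX (fan ∨ ¬on)): {n0, n1, n2, n3, n4, n5, n6}.
Every state reachable from n0 satisfies on → EX (fan ∨ ¬on).
n0 ∈ Sat(AG (on → EX (fan ∨ ¬on))).

Holds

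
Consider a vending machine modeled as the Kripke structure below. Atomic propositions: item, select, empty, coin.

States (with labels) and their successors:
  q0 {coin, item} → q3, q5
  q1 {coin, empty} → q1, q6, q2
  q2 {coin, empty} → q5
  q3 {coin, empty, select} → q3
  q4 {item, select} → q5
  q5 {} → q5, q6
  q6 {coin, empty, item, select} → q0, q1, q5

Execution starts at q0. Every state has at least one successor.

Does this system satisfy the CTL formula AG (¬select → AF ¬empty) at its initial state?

Does not hold

States satisfying ¬select → AF ¬empty: {q0, q2, q3, q4, q5, q6}.
States satisfying AG (¬select → AF ¬empty): {q3}.
q1 is reachable from q0 and violates ¬select → AF ¬empty, so AG fails at q0.
q0 ∉ Sat(AG (¬select → AF ¬empty)).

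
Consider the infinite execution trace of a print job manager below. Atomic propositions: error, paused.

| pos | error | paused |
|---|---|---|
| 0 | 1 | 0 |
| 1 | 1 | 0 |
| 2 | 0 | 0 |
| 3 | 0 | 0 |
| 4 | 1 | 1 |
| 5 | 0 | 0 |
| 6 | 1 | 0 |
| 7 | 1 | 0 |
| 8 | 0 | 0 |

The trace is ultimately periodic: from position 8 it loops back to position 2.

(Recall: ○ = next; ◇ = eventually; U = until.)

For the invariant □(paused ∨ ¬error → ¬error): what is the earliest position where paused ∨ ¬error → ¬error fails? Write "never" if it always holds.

Check paused ∨ ¬error → ¬error at each position in order: 0 ✓, 1 ✓, 2 ✓, 3 ✓.
At position 4 the labels are {error, paused}, so paused ∨ ¬error → ¬error is false there. This is the first violation.

4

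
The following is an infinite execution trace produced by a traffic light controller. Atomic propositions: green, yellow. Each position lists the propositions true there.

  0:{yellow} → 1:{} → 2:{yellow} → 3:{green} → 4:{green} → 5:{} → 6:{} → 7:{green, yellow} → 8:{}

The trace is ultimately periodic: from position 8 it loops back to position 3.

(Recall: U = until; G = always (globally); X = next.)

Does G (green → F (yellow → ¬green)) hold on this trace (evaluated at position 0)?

Satisfied

green → F (yellow → ¬green) holds at every position 0..8, and those are all positions ever visited, so G (green → F (yellow → ¬green)) holds.
Positions where green holds: 3, 4, 7.
Check F (yellow → ¬green) at each: 3→ok, 4→ok, 7→ok.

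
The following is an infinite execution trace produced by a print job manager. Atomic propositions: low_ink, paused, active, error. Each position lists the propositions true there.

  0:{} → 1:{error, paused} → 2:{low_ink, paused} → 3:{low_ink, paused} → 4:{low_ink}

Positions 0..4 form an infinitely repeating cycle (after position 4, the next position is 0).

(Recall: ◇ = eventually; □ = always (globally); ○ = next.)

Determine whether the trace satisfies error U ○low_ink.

Does not hold

Walking from position 0: at position 0, ○low_ink has not yet held and error fails, so error U ○low_ink is false.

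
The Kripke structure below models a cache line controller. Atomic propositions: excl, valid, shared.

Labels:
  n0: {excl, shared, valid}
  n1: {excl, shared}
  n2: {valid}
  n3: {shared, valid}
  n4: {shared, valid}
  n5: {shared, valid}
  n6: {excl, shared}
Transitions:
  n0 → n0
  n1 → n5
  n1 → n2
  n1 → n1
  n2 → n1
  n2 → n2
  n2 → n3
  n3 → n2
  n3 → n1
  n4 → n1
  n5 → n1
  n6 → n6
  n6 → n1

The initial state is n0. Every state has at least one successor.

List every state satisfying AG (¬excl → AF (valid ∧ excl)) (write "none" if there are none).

States satisfying ¬excl → AF (valid ∧ excl): {n0, n1, n6}.
States satisfying AG (¬excl → AF (valid ∧ excl)): {n0}.

{n0}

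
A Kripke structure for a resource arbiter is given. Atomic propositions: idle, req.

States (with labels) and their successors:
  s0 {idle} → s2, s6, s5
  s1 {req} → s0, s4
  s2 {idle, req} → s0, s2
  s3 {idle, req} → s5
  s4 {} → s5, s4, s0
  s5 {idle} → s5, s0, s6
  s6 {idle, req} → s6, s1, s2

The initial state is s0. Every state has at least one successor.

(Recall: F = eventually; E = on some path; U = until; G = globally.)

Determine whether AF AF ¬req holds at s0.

Yes

States satisfying AF ¬req: {s0, s1, s3, s4, s5}.
States satisfying AF AF ¬req: {s0, s1, s3, s4, s5}.
s0 ∈ Sat(AF AF ¬req).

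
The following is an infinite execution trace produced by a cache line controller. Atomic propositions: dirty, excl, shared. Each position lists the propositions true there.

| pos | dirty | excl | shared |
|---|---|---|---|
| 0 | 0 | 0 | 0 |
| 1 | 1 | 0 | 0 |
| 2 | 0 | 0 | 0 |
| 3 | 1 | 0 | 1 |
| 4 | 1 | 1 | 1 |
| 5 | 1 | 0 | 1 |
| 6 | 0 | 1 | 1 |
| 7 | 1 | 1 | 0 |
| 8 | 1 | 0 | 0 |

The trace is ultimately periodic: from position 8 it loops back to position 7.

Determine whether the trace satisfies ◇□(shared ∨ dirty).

Satisfied

□(shared ∨ dirty) holds at position 3, which is reachable from 0, so ◇□(shared ∨ dirty) holds.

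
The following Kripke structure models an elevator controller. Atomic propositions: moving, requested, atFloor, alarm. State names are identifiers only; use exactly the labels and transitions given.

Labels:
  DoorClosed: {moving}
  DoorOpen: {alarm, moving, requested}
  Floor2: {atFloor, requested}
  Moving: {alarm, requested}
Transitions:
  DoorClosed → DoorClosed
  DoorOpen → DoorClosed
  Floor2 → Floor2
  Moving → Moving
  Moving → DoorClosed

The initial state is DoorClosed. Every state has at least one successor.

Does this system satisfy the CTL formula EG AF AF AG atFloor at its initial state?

States satisfying AF AF AG atFloor: {Floor2}.
States satisfying EG AF AF AG atFloor: {Floor2}.
No suitable path/successor from DoorClosed witnesses the formula.
DoorClosed ∉ Sat(EG AF AF AG atFloor).

No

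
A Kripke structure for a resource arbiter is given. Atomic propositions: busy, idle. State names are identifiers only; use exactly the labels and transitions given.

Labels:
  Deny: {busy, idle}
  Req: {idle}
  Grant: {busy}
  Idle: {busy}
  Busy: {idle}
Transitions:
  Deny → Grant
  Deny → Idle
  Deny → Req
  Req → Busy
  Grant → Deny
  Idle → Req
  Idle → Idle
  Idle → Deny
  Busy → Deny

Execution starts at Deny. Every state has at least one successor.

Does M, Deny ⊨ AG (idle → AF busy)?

Satisfied

States satisfying idle → AF busy: {Deny, Req, Grant, Idle, Busy}.
States satisfying AG (idle → AF busy): {Deny, Req, Grant, Idle, Busy}.
Every state reachable from Deny satisfies idle → AF busy.
Deny ∈ Sat(AG (idle → AF busy)).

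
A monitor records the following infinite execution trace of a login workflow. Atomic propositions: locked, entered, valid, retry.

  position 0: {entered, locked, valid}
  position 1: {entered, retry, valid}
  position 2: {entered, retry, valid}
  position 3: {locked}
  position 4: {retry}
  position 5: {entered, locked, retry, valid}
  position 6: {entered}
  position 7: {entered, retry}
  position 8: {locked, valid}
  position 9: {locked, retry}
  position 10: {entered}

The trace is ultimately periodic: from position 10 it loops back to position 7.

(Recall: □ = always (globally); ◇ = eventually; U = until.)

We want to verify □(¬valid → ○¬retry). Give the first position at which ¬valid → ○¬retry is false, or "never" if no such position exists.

3

Check ¬valid → ○¬retry at each position in order: 0 ✓, 1 ✓, 2 ✓.
At position 3 the labels are {locked} and the next position 4 has {retry}, so ¬valid → ○¬retry is false there. This is the first violation.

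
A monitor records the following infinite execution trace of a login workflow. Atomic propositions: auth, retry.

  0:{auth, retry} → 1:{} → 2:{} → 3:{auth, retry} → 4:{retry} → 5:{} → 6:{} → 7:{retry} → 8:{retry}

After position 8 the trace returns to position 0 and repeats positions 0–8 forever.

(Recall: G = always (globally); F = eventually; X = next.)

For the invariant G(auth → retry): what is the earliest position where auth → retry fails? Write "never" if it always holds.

never

auth → retry holds at every position 0..8, and those are all the positions the trace ever visits, so the invariant G(auth → retry) is never violated.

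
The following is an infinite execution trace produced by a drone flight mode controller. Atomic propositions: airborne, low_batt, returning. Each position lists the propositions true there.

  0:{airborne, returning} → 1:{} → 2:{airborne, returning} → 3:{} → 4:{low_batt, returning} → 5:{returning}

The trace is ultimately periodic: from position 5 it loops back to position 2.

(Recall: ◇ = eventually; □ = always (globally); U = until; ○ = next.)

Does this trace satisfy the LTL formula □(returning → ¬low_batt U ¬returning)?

returning → ¬low_batt U ¬returning must hold at every position from 0 onward. It fails at position 4, so □(returning → ¬low_batt U ¬returning) is false.
Positions where returning holds: 0, 2, 4, 5.
Check ¬low_batt U ¬returning at each: 0→ok, 2→ok, 4→fails, 5→ok.

Violated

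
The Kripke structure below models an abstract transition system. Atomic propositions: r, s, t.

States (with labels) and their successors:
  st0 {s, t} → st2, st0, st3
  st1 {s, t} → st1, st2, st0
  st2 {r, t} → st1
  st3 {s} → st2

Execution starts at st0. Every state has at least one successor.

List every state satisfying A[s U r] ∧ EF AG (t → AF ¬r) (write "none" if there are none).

States satisfying s: {st0, st1, st3}.
States satisfying r: {st2}.
States satisfying A[s U r]: {st2, st3}.
States satisfying AG (t → AF ¬r): {st0, st1, st2, st3}.
States satisfying EF AG (t → AF ¬r): {st0, st1, st2, st3}.
States satisfying A[s U r] ∧ EF AG (t → AF ¬r): {st2, st3}.

{st2, st3}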